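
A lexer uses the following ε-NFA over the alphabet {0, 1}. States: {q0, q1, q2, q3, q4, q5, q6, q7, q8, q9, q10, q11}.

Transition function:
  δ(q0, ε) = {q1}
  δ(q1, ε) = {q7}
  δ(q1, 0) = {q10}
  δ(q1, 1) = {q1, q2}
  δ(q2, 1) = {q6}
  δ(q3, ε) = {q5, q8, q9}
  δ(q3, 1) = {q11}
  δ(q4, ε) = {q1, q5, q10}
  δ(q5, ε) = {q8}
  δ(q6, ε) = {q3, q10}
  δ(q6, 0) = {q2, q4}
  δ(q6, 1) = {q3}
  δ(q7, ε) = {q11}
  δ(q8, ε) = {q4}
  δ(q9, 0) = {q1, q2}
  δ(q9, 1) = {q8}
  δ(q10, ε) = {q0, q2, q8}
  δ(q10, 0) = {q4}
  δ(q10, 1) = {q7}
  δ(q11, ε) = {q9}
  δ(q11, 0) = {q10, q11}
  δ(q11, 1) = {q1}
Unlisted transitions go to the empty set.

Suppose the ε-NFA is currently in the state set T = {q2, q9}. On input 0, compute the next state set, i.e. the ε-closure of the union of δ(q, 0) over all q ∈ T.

q9 on 0 → {q1, q2}.
No 0-transition from q2.
Union after reading 0: {q1, q2}.
Now take the ε-closure:
From q1 via ε: add q7.
From q7 via ε: add q11.
From q11 via ε: add q9.
No new states can be added; the closed set is {q1, q2, q7, q9, q11}.

{q1, q2, q7, q9, q11}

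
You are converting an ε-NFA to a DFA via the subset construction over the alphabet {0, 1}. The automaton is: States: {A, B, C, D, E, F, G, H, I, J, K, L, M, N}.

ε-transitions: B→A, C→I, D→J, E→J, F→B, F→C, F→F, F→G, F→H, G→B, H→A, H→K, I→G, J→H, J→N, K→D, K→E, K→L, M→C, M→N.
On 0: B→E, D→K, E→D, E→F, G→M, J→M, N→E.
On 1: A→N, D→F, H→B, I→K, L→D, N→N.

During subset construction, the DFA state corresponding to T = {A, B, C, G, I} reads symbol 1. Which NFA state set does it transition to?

{A, D, E, H, J, K, L, N}

A on 1 → {N}.
I on 1 → {K}.
No 1-transition from B, C, G.
Union after reading 1: {K, N}.
Now take the ε-closure:
From K via ε: add D, E, L.
From D via ε: add J.
From J via ε: add H.
From H via ε: add A.
No new states can be added; the closed set is {A, D, E, H, J, K, L, N}.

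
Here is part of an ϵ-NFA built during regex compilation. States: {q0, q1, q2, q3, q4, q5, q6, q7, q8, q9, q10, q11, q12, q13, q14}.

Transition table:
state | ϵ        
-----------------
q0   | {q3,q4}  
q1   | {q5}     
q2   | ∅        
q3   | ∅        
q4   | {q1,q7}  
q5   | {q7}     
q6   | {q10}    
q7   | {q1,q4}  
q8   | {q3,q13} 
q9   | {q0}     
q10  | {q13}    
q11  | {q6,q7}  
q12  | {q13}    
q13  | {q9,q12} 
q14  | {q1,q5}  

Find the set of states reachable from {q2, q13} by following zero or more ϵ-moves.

{q0, q1, q2, q3, q4, q5, q7, q9, q12, q13}

Start with {q2, q13}.
From q13 via ϵ: add q9, q12.
From q9 via ϵ: add q0.
From q0 via ϵ: add q3, q4.
From q4 via ϵ: add q1, q7.
From q1 via ϵ: add q5.
No new states can be added; the closed set is {q0, q1, q2, q3, q4, q5, q7, q9, q12, q13}.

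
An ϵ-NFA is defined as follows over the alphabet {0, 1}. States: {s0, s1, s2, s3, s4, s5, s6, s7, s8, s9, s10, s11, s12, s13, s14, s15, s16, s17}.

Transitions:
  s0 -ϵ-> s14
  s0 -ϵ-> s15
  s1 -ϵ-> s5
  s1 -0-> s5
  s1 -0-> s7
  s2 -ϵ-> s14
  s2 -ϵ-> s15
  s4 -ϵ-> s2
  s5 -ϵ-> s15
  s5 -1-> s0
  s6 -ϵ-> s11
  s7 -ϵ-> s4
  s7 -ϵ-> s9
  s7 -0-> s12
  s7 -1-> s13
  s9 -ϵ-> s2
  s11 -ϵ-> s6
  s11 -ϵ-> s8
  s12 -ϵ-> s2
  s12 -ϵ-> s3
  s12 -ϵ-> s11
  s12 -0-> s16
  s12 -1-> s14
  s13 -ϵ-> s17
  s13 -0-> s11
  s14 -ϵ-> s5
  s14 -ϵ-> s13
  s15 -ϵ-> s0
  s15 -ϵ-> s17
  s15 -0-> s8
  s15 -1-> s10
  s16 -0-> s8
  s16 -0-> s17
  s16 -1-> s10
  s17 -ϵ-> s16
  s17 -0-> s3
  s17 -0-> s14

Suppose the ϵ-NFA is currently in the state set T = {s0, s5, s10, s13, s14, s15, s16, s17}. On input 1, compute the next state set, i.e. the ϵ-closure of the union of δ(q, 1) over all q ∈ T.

s5 on 1 → {s0}.
s15 on 1 → {s10}.
s16 on 1 → {s10}.
No 1-transition from s0, s10, s13, s14, s17.
Union after reading 1: {s0, s10}.
Now take the ϵ-closure:
From s0 via ϵ: add s14, s15.
From s14 via ϵ: add s5, s13.
From s15 via ϵ: add s17.
From s17 via ϵ: add s16.
No new states can be added; the closed set is {s0, s5, s10, s13, s14, s15, s16, s17}.

{s0, s5, s10, s13, s14, s15, s16, s17}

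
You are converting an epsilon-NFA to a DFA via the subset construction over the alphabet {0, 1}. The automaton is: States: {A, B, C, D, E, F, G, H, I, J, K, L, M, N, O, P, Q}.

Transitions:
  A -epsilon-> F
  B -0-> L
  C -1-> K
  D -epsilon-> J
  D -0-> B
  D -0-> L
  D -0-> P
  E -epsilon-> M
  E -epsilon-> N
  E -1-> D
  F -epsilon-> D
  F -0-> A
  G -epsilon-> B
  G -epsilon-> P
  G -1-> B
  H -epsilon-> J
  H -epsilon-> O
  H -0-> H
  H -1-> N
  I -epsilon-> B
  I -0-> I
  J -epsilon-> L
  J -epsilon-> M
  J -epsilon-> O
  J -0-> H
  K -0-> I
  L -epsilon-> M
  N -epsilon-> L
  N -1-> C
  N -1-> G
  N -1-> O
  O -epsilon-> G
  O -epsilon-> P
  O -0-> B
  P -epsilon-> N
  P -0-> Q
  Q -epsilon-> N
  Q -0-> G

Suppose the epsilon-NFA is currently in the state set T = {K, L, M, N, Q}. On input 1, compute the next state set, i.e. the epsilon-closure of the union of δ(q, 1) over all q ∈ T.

N on 1 → {C, G, O}.
No 1-transition from K, L, M, Q.
Union after reading 1: {C, G, O}.
Now take the epsilon-closure:
From G via epsilon: add B, P.
From P via epsilon: add N.
From N via epsilon: add L.
From L via epsilon: add M.
No new states can be added; the closed set is {B, C, G, L, M, N, O, P}.

{B, C, G, L, M, N, O, P}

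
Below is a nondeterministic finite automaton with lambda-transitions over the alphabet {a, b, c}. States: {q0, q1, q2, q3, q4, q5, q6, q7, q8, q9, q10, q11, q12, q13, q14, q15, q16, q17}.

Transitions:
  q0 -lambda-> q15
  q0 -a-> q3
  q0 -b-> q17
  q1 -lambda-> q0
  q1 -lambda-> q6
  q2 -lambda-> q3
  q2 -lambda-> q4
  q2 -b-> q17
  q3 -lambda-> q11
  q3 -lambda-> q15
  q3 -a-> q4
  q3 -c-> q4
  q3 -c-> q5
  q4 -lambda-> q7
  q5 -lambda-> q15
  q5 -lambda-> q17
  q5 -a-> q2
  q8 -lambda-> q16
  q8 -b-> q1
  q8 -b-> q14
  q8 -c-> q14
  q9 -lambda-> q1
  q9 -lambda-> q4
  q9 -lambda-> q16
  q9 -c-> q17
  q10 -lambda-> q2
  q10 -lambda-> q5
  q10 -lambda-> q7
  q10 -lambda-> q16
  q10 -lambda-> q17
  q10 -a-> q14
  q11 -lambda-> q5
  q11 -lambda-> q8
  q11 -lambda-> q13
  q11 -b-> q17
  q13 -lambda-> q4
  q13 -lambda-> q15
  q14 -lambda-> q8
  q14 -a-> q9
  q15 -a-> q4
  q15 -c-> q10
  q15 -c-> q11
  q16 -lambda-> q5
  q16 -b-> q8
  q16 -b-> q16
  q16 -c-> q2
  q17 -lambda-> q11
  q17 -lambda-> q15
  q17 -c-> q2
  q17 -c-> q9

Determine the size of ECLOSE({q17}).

9

Start with {q17}.
From q17 via lambda: add q11, q15.
From q11 via lambda: add q5, q8, q13.
From q8 via lambda: add q16.
From q13 via lambda: add q4.
From q4 via lambda: add q7.
lambda-closure = {q4, q5, q7, q8, q11, q13, q15, q16, q17}, which has 9 states.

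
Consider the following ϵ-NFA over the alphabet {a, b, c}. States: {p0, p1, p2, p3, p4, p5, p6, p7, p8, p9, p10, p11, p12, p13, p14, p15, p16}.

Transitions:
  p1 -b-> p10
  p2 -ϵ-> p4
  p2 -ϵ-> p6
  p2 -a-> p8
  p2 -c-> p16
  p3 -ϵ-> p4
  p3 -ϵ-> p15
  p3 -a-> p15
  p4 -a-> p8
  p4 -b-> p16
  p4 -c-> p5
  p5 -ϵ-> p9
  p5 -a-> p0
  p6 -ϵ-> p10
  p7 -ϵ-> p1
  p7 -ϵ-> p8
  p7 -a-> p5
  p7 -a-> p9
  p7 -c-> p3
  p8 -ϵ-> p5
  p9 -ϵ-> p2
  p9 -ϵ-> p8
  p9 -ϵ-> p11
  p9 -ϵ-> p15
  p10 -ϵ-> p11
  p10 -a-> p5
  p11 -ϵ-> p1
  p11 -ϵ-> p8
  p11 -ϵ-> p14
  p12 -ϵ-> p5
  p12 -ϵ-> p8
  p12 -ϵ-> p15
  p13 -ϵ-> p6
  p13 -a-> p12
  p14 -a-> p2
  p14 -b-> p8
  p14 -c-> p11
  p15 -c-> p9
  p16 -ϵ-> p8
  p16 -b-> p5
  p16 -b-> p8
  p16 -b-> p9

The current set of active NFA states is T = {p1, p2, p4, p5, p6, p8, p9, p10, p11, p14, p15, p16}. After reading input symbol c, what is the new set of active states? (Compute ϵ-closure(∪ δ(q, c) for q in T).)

p2 on c → {p16}.
p4 on c → {p5}.
p14 on c → {p11}.
p15 on c → {p9}.
No c-transition from p1, p5, p6, p8, p9, p10, p11, p16.
Union after reading c: {p5, p9, p11, p16}.
Now take the ϵ-closure:
From p9 via ϵ: add p2, p8, p15.
From p11 via ϵ: add p1, p14.
From p2 via ϵ: add p4, p6.
From p6 via ϵ: add p10.
No new states can be added; the closed set is {p1, p2, p4, p5, p6, p8, p9, p10, p11, p14, p15, p16}.

{p1, p2, p4, p5, p6, p8, p9, p10, p11, p14, p15, p16}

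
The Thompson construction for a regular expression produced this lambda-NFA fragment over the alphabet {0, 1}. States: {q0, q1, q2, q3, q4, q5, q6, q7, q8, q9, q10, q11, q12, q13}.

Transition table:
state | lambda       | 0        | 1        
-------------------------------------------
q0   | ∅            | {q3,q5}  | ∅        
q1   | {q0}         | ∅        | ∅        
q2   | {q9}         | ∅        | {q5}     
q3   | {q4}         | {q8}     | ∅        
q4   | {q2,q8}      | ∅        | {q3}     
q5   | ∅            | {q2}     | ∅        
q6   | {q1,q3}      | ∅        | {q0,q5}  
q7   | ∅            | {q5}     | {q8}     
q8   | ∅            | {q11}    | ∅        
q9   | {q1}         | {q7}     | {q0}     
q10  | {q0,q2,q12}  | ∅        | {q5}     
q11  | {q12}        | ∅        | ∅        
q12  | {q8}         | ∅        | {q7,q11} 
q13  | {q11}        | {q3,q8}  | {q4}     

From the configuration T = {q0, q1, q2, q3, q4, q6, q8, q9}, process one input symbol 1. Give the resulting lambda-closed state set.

q2 on 1 → {q5}.
q4 on 1 → {q3}.
q6 on 1 → {q0, q5}.
q9 on 1 → {q0}.
No 1-transition from q0, q1, q3, q8.
Union after reading 1: {q0, q3, q5}.
Now take the lambda-closure:
From q3 via lambda: add q4.
From q4 via lambda: add q2, q8.
From q2 via lambda: add q9.
From q9 via lambda: add q1.
No new states can be added; the closed set is {q0, q1, q2, q3, q4, q5, q8, q9}.

{q0, q1, q2, q3, q4, q5, q8, q9}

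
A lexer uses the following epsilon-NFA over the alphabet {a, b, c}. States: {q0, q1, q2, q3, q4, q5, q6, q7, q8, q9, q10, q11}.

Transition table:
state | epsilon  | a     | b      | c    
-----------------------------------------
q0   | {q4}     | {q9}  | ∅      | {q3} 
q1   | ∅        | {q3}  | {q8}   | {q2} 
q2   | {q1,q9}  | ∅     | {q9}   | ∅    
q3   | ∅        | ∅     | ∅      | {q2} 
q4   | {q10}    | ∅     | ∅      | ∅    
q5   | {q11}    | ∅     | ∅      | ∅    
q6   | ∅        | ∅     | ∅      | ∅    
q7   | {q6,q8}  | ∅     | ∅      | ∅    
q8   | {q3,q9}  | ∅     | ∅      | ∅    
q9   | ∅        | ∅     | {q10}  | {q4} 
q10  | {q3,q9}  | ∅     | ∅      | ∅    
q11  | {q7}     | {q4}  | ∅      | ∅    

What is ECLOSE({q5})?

Start with {q5}.
From q5 via epsilon: add q11.
From q11 via epsilon: add q7.
From q7 via epsilon: add q6, q8.
From q8 via epsilon: add q3, q9.
No new states can be added; the closed set is {q3, q5, q6, q7, q8, q9, q11}.

{q3, q5, q6, q7, q8, q9, q11}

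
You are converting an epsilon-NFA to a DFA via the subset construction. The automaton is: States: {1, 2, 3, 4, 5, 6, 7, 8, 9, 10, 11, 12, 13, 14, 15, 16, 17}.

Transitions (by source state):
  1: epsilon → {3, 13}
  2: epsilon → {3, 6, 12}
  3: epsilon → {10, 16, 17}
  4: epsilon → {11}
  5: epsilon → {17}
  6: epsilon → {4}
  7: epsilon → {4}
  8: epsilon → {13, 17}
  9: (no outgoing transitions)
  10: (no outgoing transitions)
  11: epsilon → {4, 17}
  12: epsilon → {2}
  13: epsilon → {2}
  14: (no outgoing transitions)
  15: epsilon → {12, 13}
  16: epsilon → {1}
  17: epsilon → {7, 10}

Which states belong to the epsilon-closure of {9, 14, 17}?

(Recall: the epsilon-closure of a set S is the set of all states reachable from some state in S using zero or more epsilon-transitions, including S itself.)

{4, 7, 9, 10, 11, 14, 17}

Start with {9, 14, 17}.
From 17 via epsilon: add 7, 10.
From 7 via epsilon: add 4.
From 4 via epsilon: add 11.
No new states can be added; the closed set is {4, 7, 9, 10, 11, 14, 17}.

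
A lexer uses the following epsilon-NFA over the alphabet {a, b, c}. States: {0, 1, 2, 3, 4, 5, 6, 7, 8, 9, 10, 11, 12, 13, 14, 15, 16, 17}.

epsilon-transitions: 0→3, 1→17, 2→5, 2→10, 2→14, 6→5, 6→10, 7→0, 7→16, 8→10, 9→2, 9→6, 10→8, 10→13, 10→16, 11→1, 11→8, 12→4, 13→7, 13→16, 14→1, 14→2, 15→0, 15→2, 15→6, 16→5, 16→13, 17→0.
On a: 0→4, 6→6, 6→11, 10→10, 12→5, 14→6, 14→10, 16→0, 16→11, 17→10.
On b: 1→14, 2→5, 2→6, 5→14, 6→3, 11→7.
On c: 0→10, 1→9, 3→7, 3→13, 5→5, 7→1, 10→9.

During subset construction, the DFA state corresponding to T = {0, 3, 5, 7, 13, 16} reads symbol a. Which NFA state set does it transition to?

{0, 1, 3, 4, 5, 7, 8, 10, 11, 13, 16, 17}

0 on a → {4}.
16 on a → {0, 11}.
No a-transition from 3, 5, 7, 13.
Union after reading a: {0, 4, 11}.
Now take the epsilon-closure:
From 0 via epsilon: add 3.
From 11 via epsilon: add 1, 8.
From 1 via epsilon: add 17.
From 8 via epsilon: add 10.
From 10 via epsilon: add 13, 16.
From 13 via epsilon: add 7.
From 16 via epsilon: add 5.
No new states can be added; the closed set is {0, 1, 3, 4, 5, 7, 8, 10, 11, 13, 16, 17}.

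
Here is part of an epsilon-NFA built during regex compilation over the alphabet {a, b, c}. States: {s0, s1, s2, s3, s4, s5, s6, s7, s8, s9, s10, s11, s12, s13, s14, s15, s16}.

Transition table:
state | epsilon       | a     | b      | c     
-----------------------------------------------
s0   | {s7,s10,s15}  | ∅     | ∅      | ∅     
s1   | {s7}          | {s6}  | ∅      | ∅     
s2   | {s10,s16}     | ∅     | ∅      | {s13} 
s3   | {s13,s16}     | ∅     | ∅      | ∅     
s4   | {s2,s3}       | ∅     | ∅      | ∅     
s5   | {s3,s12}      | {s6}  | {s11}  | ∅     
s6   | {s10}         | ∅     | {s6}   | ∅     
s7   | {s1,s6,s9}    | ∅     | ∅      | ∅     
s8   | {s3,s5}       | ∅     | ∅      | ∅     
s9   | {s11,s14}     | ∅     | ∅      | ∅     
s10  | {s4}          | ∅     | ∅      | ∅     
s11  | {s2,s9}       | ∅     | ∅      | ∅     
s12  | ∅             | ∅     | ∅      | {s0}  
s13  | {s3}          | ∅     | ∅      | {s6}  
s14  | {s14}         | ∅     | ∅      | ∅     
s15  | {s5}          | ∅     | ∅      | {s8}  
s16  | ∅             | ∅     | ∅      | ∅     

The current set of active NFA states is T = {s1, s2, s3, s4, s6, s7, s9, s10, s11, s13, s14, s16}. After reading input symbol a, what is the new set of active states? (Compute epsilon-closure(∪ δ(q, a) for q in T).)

{s2, s3, s4, s6, s10, s13, s16}

s1 on a → {s6}.
No a-transition from s2, s3, s4, s6, s7, s9, s10, s11, s13, s14, s16.
Union after reading a: {s6}.
Now take the epsilon-closure:
From s6 via epsilon: add s10.
From s10 via epsilon: add s4.
From s4 via epsilon: add s2, s3.
From s2 via epsilon: add s16.
From s3 via epsilon: add s13.
No new states can be added; the closed set is {s2, s3, s4, s6, s10, s13, s16}.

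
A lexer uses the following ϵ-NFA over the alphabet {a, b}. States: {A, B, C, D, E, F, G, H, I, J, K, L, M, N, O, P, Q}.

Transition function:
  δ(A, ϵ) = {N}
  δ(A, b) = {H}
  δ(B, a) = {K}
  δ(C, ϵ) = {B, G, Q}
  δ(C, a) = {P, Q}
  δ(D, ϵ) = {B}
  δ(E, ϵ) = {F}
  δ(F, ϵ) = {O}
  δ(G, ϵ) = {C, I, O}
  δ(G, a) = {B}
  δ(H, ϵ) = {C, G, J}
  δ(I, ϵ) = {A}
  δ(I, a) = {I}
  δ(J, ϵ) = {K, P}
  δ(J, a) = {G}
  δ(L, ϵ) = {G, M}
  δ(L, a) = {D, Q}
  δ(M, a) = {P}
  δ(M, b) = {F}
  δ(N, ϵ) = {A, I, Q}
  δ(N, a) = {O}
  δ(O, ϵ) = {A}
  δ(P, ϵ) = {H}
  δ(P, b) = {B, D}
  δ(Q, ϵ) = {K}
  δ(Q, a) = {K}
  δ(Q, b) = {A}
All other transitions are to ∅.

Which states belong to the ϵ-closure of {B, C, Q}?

{A, B, C, G, I, K, N, O, Q}

Start with {B, C, Q}.
From C via ϵ: add G.
From Q via ϵ: add K.
From G via ϵ: add I, O.
From I via ϵ: add A.
From A via ϵ: add N.
No new states can be added; the closed set is {A, B, C, G, I, K, N, O, Q}.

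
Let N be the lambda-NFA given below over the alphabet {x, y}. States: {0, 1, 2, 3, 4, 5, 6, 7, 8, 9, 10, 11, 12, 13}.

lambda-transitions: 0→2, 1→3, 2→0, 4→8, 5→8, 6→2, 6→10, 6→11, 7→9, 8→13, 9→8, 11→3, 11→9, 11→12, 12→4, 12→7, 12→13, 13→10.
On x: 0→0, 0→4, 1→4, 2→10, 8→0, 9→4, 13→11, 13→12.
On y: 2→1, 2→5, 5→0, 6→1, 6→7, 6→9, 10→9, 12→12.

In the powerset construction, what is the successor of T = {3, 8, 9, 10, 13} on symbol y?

{8, 9, 10, 13}

10 on y → {9}.
No y-transition from 3, 8, 9, 13.
Union after reading y: {9}.
Now take the lambda-closure:
From 9 via lambda: add 8.
From 8 via lambda: add 13.
From 13 via lambda: add 10.
No new states can be added; the closed set is {8, 9, 10, 13}.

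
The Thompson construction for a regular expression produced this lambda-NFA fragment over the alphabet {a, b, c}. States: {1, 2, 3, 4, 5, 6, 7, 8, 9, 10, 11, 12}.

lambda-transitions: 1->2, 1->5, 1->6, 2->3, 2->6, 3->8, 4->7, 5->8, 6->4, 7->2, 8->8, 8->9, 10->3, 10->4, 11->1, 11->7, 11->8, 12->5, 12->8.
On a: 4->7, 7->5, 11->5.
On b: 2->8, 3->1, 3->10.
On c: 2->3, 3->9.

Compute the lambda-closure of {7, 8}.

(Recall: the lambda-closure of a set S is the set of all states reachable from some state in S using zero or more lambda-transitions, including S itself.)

Start with {7, 8}.
From 7 via lambda: add 2.
From 8 via lambda: add 9.
From 2 via lambda: add 3, 6.
From 6 via lambda: add 4.
No new states can be added; the closed set is {2, 3, 4, 6, 7, 8, 9}.

{2, 3, 4, 6, 7, 8, 9}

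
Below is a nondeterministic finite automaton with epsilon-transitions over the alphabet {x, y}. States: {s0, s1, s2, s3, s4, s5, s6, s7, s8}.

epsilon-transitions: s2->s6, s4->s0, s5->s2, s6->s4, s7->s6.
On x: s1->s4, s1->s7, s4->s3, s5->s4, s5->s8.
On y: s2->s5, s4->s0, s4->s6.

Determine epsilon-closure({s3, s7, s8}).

{s0, s3, s4, s6, s7, s8}

Start with {s3, s7, s8}.
From s7 via epsilon: add s6.
From s6 via epsilon: add s4.
From s4 via epsilon: add s0.
No new states can be added; the closed set is {s0, s3, s4, s6, s7, s8}.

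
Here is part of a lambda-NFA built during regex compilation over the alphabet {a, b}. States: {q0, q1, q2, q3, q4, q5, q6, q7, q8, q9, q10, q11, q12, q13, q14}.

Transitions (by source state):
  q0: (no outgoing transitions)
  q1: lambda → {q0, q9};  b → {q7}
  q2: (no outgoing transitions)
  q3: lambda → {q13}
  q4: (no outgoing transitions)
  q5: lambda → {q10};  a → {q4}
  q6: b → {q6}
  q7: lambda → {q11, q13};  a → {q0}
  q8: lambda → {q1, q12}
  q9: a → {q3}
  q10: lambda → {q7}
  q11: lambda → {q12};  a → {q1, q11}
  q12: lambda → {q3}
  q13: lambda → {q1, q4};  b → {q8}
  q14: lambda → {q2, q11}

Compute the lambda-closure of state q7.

Start with {q7}.
From q7 via lambda: add q11, q13.
From q11 via lambda: add q12.
From q13 via lambda: add q1, q4.
From q1 via lambda: add q0, q9.
From q12 via lambda: add q3.
No new states can be added; the closed set is {q0, q1, q3, q4, q7, q9, q11, q12, q13}.

{q0, q1, q3, q4, q7, q9, q11, q12, q13}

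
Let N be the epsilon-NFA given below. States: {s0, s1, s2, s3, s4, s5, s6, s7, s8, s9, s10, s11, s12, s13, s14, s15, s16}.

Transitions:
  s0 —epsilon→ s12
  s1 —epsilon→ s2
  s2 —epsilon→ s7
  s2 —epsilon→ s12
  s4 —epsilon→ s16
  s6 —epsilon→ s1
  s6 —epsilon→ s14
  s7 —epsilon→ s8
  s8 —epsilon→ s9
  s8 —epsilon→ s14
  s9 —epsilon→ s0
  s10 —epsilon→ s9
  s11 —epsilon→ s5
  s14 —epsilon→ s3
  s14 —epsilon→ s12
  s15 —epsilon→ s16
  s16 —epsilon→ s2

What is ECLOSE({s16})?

{s0, s2, s3, s7, s8, s9, s12, s14, s16}

Start with {s16}.
From s16 via epsilon: add s2.
From s2 via epsilon: add s7, s12.
From s7 via epsilon: add s8.
From s8 via epsilon: add s9, s14.
From s9 via epsilon: add s0.
From s14 via epsilon: add s3.
No new states can be added; the closed set is {s0, s2, s3, s7, s8, s9, s12, s14, s16}.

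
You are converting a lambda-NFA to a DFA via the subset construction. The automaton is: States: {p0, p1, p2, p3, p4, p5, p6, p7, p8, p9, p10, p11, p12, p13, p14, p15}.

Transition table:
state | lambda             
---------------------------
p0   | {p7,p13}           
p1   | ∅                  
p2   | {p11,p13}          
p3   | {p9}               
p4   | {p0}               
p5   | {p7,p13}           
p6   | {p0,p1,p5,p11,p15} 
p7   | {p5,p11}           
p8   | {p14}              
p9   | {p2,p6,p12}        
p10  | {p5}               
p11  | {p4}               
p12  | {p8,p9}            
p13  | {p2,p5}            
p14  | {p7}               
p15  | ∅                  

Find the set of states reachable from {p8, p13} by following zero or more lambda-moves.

{p0, p2, p4, p5, p7, p8, p11, p13, p14}

Start with {p8, p13}.
From p8 via lambda: add p14.
From p13 via lambda: add p2, p5.
From p2 via lambda: add p11.
From p5 via lambda: add p7.
From p11 via lambda: add p4.
From p4 via lambda: add p0.
No new states can be added; the closed set is {p0, p2, p4, p5, p7, p8, p11, p13, p14}.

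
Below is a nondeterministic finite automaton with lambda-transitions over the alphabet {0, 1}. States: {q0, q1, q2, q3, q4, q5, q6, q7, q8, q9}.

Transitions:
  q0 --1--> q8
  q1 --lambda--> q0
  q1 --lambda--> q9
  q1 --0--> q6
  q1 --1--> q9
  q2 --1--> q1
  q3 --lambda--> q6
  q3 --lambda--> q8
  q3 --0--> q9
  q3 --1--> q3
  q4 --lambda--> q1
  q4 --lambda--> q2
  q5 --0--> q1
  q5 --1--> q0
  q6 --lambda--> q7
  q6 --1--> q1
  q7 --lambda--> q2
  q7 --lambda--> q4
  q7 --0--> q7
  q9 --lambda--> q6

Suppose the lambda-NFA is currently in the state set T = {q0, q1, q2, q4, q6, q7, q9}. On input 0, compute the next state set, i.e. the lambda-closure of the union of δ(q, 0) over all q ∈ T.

q1 on 0 → {q6}.
q7 on 0 → {q7}.
No 0-transition from q0, q2, q4, q6, q9.
Union after reading 0: {q6, q7}.
Now take the lambda-closure:
From q7 via lambda: add q2, q4.
From q4 via lambda: add q1.
From q1 via lambda: add q0, q9.
No new states can be added; the closed set is {q0, q1, q2, q4, q6, q7, q9}.

{q0, q1, q2, q4, q6, q7, q9}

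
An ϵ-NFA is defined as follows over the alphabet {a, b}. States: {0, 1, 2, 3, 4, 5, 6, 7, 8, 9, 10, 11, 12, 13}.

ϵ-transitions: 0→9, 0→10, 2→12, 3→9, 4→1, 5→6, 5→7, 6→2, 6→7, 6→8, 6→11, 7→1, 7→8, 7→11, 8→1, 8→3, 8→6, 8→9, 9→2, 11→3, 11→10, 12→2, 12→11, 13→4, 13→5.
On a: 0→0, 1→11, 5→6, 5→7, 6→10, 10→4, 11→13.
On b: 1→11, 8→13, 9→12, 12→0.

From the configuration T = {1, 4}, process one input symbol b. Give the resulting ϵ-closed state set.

1 on b → {11}.
No b-transition from 4.
Union after reading b: {11}.
Now take the ϵ-closure:
From 11 via ϵ: add 3, 10.
From 3 via ϵ: add 9.
From 9 via ϵ: add 2.
From 2 via ϵ: add 12.
No new states can be added; the closed set is {2, 3, 9, 10, 11, 12}.

{2, 3, 9, 10, 11, 12}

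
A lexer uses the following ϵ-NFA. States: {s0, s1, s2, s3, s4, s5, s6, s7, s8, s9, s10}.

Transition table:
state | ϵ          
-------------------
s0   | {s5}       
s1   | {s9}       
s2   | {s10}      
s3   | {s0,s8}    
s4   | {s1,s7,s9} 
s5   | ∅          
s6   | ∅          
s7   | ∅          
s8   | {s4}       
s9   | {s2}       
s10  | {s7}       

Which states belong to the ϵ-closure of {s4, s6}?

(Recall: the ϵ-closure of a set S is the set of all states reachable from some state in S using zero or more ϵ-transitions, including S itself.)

{s1, s2, s4, s6, s7, s9, s10}

Start with {s4, s6}.
From s4 via ϵ: add s1, s7, s9.
From s9 via ϵ: add s2.
From s2 via ϵ: add s10.
No new states can be added; the closed set is {s1, s2, s4, s6, s7, s9, s10}.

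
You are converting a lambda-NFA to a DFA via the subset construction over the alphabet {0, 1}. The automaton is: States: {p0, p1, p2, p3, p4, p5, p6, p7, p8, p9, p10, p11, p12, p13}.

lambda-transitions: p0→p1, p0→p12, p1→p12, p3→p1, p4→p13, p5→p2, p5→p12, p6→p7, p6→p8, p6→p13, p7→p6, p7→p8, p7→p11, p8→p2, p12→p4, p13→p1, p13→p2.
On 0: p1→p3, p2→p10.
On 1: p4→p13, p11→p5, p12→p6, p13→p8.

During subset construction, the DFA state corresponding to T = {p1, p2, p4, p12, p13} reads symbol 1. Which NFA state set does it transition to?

p4 on 1 → {p13}.
p12 on 1 → {p6}.
p13 on 1 → {p8}.
No 1-transition from p1, p2.
Union after reading 1: {p6, p8, p13}.
Now take the lambda-closure:
From p6 via lambda: add p7.
From p8 via lambda: add p2.
From p13 via lambda: add p1.
From p1 via lambda: add p12.
From p7 via lambda: add p11.
From p12 via lambda: add p4.
No new states can be added; the closed set is {p1, p2, p4, p6, p7, p8, p11, p12, p13}.

{p1, p2, p4, p6, p7, p8, p11, p12, p13}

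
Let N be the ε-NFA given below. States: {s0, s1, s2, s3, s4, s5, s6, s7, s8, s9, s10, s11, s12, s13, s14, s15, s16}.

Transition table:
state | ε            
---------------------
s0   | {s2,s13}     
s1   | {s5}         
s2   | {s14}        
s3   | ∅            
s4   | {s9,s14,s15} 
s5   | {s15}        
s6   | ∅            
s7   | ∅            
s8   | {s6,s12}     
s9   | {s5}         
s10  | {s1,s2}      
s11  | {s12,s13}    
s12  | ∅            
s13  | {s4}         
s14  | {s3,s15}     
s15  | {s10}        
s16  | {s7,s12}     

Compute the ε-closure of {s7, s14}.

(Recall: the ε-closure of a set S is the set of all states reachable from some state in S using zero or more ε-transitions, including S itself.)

Start with {s7, s14}.
From s14 via ε: add s3, s15.
From s15 via ε: add s10.
From s10 via ε: add s1, s2.
From s1 via ε: add s5.
No new states can be added; the closed set is {s1, s2, s3, s5, s7, s10, s14, s15}.

{s1, s2, s3, s5, s7, s10, s14, s15}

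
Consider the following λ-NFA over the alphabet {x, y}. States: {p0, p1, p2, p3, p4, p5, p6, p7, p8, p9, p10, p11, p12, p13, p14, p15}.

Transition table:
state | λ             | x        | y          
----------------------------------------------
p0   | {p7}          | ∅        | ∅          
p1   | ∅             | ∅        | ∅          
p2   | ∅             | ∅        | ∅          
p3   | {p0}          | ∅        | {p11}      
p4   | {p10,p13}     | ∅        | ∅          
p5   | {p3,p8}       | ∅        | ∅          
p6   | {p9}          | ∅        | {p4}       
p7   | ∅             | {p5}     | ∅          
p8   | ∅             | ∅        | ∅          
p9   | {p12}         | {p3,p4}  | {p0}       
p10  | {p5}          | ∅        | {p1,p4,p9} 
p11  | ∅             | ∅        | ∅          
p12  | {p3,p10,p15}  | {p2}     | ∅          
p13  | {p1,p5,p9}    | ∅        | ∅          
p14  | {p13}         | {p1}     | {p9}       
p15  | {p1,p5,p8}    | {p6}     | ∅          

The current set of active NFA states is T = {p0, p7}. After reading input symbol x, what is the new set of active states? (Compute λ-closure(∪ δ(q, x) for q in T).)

{p0, p3, p5, p7, p8}

p7 on x → {p5}.
No x-transition from p0.
Union after reading x: {p5}.
Now take the λ-closure:
From p5 via λ: add p3, p8.
From p3 via λ: add p0.
From p0 via λ: add p7.
No new states can be added; the closed set is {p0, p3, p5, p7, p8}.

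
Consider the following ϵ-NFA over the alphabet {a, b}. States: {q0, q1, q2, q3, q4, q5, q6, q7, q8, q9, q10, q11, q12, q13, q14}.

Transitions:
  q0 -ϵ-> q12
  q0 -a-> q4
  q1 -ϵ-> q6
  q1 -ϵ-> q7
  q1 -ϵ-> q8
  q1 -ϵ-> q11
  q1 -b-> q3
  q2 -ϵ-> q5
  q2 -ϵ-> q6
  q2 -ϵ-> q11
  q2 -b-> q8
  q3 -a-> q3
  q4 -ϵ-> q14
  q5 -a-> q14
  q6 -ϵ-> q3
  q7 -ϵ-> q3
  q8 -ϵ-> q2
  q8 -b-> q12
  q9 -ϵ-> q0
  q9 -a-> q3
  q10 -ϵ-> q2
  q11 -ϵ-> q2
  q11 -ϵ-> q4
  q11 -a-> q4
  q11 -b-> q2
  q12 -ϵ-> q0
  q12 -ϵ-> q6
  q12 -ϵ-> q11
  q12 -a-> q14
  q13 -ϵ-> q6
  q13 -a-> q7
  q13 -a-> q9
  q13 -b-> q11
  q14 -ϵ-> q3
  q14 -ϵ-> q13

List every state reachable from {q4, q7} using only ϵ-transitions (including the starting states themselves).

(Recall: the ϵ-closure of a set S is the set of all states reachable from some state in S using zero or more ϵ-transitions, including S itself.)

{q3, q4, q6, q7, q13, q14}

Start with {q4, q7}.
From q4 via ϵ: add q14.
From q7 via ϵ: add q3.
From q14 via ϵ: add q13.
From q13 via ϵ: add q6.
No new states can be added; the closed set is {q3, q4, q6, q7, q13, q14}.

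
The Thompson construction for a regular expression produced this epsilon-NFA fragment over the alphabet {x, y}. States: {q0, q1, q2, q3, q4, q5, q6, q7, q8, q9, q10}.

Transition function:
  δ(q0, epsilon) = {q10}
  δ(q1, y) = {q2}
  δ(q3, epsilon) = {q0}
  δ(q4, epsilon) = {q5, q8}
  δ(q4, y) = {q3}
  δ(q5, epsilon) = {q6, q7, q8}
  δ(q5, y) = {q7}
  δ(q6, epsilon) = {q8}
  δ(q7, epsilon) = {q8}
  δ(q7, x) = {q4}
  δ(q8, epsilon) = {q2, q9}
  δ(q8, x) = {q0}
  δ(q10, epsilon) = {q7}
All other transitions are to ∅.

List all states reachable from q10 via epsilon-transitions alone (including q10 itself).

{q2, q7, q8, q9, q10}

Start with {q10}.
From q10 via epsilon: add q7.
From q7 via epsilon: add q8.
From q8 via epsilon: add q2, q9.
No new states can be added; the closed set is {q2, q7, q8, q9, q10}.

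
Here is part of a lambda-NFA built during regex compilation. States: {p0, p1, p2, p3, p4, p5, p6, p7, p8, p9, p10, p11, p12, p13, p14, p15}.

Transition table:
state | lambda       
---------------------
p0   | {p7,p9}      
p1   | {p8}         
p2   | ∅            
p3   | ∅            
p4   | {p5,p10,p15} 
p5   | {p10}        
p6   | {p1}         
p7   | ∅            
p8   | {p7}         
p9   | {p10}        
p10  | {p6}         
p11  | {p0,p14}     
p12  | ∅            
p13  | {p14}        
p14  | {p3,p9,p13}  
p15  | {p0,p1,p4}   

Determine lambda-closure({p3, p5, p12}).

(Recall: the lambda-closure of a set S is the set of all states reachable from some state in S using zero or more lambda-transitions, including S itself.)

{p1, p3, p5, p6, p7, p8, p10, p12}

Start with {p3, p5, p12}.
From p5 via lambda: add p10.
From p10 via lambda: add p6.
From p6 via lambda: add p1.
From p1 via lambda: add p8.
From p8 via lambda: add p7.
No new states can be added; the closed set is {p1, p3, p5, p6, p7, p8, p10, p12}.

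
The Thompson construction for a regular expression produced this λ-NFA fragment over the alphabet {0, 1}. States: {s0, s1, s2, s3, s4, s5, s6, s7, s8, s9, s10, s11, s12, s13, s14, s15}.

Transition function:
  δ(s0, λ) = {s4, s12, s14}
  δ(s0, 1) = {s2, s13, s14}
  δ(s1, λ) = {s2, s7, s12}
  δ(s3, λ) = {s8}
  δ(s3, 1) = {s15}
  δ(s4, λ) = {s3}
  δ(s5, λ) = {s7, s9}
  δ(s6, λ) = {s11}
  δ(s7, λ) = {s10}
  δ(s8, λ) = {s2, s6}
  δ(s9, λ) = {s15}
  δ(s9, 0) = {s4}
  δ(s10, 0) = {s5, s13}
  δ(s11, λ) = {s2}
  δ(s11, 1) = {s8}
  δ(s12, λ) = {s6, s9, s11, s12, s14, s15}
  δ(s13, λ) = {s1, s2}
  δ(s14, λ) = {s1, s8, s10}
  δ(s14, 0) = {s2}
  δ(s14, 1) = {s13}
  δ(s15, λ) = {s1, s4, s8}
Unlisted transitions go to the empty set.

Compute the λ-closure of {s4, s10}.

Start with {s4, s10}.
From s4 via λ: add s3.
From s3 via λ: add s8.
From s8 via λ: add s2, s6.
From s6 via λ: add s11.
No new states can be added; the closed set is {s2, s3, s4, s6, s8, s10, s11}.

{s2, s3, s4, s6, s8, s10, s11}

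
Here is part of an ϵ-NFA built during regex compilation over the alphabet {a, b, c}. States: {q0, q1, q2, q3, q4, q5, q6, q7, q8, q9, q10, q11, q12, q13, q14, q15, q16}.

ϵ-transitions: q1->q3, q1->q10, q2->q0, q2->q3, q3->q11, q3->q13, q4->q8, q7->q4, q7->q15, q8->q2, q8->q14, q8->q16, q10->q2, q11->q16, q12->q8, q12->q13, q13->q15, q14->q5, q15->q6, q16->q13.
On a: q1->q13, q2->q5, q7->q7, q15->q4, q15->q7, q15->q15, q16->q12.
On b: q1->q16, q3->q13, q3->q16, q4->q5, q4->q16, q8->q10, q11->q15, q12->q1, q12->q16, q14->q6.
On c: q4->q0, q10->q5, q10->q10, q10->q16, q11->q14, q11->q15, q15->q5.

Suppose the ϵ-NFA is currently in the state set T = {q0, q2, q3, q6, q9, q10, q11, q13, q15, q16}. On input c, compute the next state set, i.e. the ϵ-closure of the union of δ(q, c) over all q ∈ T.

{q0, q2, q3, q5, q6, q10, q11, q13, q14, q15, q16}

q10 on c → {q5, q10, q16}.
q11 on c → {q14, q15}.
q15 on c → {q5}.
No c-transition from q0, q2, q3, q6, q9, q13, q16.
Union after reading c: {q5, q10, q14, q15, q16}.
Now take the ϵ-closure:
From q10 via ϵ: add q2.
From q15 via ϵ: add q6.
From q16 via ϵ: add q13.
From q2 via ϵ: add q0, q3.
From q3 via ϵ: add q11.
No new states can be added; the closed set is {q0, q2, q3, q5, q6, q10, q11, q13, q14, q15, q16}.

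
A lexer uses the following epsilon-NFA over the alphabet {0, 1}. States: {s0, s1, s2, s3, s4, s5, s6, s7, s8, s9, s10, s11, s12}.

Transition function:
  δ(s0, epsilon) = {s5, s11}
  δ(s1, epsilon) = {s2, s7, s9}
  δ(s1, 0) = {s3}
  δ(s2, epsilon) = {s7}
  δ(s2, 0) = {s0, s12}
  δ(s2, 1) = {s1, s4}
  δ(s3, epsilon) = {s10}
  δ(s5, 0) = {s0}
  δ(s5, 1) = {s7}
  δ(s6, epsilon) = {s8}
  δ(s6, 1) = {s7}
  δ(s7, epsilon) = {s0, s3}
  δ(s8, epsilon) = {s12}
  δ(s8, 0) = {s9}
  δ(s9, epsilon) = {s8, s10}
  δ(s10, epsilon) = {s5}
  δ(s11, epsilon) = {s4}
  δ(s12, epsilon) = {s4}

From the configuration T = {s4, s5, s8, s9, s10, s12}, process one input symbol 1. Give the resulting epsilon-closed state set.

s5 on 1 → {s7}.
No 1-transition from s4, s8, s9, s10, s12.
Union after reading 1: {s7}.
Now take the epsilon-closure:
From s7 via epsilon: add s0, s3.
From s0 via epsilon: add s5, s11.
From s3 via epsilon: add s10.
From s11 via epsilon: add s4.
No new states can be added; the closed set is {s0, s3, s4, s5, s7, s10, s11}.

{s0, s3, s4, s5, s7, s10, s11}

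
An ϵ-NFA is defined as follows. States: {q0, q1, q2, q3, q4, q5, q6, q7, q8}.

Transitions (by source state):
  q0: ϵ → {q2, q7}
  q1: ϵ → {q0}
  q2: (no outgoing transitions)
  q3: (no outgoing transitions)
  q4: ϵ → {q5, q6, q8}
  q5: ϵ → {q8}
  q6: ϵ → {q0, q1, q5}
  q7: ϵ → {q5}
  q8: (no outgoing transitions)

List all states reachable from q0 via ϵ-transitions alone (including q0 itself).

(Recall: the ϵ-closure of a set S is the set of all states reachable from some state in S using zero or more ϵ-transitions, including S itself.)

{q0, q2, q5, q7, q8}

Start with {q0}.
From q0 via ϵ: add q2, q7.
From q7 via ϵ: add q5.
From q5 via ϵ: add q8.
No new states can be added; the closed set is {q0, q2, q5, q7, q8}.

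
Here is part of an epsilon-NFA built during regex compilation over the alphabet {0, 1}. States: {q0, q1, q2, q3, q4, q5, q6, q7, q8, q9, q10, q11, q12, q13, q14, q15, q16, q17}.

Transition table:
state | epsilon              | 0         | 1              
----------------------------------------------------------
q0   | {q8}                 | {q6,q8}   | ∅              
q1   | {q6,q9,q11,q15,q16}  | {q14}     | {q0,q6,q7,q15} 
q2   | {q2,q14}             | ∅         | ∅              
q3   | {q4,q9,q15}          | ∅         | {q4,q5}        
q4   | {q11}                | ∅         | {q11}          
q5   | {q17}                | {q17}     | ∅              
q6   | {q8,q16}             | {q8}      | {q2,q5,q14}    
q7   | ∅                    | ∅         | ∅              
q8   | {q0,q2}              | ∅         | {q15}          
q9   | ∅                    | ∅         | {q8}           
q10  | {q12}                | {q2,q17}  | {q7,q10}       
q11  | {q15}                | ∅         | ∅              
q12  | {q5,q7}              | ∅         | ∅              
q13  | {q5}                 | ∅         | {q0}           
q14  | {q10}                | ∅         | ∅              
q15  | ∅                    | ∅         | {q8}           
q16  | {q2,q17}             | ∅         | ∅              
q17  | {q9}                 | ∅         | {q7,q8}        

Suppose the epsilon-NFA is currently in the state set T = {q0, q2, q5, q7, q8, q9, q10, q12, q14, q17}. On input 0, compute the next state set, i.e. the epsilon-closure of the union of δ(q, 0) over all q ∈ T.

q0 on 0 → {q6, q8}.
q5 on 0 → {q17}.
q10 on 0 → {q2, q17}.
No 0-transition from q2, q7, q8, q9, q12, q14, q17.
Union after reading 0: {q2, q6, q8, q17}.
Now take the epsilon-closure:
From q2 via epsilon: add q14.
From q6 via epsilon: add q16.
From q8 via epsilon: add q0.
From q17 via epsilon: add q9.
From q14 via epsilon: add q10.
From q10 via epsilon: add q12.
From q12 via epsilon: add q5, q7.
No new states can be added; the closed set is {q0, q2, q5, q6, q7, q8, q9, q10, q12, q14, q16, q17}.

{q0, q2, q5, q6, q7, q8, q9, q10, q12, q14, q16, q17}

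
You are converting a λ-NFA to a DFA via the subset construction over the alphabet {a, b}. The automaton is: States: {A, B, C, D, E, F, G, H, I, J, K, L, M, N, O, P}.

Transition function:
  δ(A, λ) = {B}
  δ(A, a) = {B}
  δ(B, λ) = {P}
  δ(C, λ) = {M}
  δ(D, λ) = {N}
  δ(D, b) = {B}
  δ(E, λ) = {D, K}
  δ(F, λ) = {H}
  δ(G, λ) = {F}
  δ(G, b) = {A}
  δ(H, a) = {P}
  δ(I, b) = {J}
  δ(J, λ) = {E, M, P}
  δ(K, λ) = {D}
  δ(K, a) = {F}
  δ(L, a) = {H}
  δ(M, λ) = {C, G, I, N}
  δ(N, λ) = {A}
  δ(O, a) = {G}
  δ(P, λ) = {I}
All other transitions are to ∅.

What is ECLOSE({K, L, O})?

Start with {K, L, O}.
From K via λ: add D.
From D via λ: add N.
From N via λ: add A.
From A via λ: add B.
From B via λ: add P.
From P via λ: add I.
No new states can be added; the closed set is {A, B, D, I, K, L, N, O, P}.

{A, B, D, I, K, L, N, O, P}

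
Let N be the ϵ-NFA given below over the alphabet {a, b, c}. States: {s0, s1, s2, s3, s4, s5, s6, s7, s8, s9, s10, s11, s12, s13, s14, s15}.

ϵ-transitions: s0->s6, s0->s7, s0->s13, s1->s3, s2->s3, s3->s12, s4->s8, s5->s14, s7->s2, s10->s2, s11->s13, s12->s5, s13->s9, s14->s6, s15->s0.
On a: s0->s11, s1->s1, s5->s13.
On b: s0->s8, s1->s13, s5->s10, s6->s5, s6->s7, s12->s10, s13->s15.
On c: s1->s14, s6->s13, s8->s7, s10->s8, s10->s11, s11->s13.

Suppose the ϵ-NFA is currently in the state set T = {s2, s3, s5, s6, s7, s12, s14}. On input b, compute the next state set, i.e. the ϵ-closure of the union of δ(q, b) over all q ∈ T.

{s2, s3, s5, s6, s7, s10, s12, s14}

s5 on b → {s10}.
s6 on b → {s5, s7}.
s12 on b → {s10}.
No b-transition from s2, s3, s7, s14.
Union after reading b: {s5, s7, s10}.
Now take the ϵ-closure:
From s5 via ϵ: add s14.
From s7 via ϵ: add s2.
From s2 via ϵ: add s3.
From s14 via ϵ: add s6.
From s3 via ϵ: add s12.
No new states can be added; the closed set is {s2, s3, s5, s6, s7, s10, s12, s14}.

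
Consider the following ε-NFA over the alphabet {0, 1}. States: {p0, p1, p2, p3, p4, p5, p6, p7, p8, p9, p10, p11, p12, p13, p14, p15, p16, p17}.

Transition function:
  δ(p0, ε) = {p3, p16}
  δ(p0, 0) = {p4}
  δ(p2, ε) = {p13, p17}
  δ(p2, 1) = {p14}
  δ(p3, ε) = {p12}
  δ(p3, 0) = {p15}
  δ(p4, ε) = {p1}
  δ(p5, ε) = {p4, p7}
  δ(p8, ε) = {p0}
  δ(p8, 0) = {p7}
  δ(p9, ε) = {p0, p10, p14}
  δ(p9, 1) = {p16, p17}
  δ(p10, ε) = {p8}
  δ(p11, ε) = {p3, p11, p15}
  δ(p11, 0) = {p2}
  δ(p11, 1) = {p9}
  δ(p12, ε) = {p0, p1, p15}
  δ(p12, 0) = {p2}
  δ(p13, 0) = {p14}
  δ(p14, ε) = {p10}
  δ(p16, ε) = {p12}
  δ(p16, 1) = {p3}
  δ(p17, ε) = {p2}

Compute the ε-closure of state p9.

{p0, p1, p3, p8, p9, p10, p12, p14, p15, p16}

Start with {p9}.
From p9 via ε: add p0, p10, p14.
From p0 via ε: add p3, p16.
From p10 via ε: add p8.
From p3 via ε: add p12.
From p12 via ε: add p1, p15.
No new states can be added; the closed set is {p0, p1, p3, p8, p9, p10, p12, p14, p15, p16}.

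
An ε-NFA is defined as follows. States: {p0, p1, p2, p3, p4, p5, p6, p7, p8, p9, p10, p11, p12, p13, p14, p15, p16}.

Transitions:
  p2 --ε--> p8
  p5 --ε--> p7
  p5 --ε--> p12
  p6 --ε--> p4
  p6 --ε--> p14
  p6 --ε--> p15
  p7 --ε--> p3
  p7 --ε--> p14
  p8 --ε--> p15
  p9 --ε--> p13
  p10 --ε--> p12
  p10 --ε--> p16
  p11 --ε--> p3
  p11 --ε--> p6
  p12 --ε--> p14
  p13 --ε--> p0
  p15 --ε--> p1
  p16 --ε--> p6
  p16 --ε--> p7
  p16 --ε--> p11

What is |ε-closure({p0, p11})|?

Start with {p0, p11}.
From p11 via ε: add p3, p6.
From p6 via ε: add p4, p14, p15.
From p15 via ε: add p1.
ε-closure = {p0, p1, p3, p4, p6, p11, p14, p15}, which has 8 states.

8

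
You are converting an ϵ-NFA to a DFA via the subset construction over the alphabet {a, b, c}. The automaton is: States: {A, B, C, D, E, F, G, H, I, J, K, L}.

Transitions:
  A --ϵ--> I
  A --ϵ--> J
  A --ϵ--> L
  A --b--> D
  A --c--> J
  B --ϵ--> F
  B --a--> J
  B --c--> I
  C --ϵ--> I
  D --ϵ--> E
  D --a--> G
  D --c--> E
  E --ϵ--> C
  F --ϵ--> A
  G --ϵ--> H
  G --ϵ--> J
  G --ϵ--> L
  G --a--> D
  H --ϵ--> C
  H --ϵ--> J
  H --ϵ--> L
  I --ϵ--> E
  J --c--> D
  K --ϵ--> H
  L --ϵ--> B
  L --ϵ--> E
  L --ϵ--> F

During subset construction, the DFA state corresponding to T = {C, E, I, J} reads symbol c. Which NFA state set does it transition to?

J on c → {D}.
No c-transition from C, E, I.
Union after reading c: {D}.
Now take the ϵ-closure:
From D via ϵ: add E.
From E via ϵ: add C.
From C via ϵ: add I.
No new states can be added; the closed set is {C, D, E, I}.

{C, D, E, I}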